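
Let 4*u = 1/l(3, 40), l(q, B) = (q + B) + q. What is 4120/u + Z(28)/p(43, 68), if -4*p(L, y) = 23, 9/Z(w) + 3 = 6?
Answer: 17435828/23 ≈ 7.5808e+5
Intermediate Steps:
l(q, B) = B + 2*q (l(q, B) = (B + q) + q = B + 2*q)
Z(w) = 3 (Z(w) = 9/(-3 + 6) = 9/3 = 9*(⅓) = 3)
p(L, y) = -23/4 (p(L, y) = -¼*23 = -23/4)
u = 1/184 (u = 1/(4*(40 + 2*3)) = 1/(4*(40 + 6)) = (¼)/46 = (¼)*(1/46) = 1/184 ≈ 0.0054348)
4120/u + Z(28)/p(43, 68) = 4120/(1/184) + 3/(-23/4) = 4120*184 + 3*(-4/23) = 758080 - 12/23 = 17435828/23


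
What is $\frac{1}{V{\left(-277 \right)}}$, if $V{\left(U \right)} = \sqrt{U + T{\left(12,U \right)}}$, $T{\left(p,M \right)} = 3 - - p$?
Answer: $- \frac{i \sqrt{262}}{262} \approx - 0.06178 i$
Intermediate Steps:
$T{\left(p,M \right)} = 3 + p$
$V{\left(U \right)} = \sqrt{15 + U}$ ($V{\left(U \right)} = \sqrt{U + \left(3 + 12\right)} = \sqrt{U + 15} = \sqrt{15 + U}$)
$\frac{1}{V{\left(-277 \right)}} = \frac{1}{\sqrt{15 - 277}} = \frac{1}{\sqrt{-262}} = \frac{1}{i \sqrt{262}} = - \frac{i \sqrt{262}}{262}$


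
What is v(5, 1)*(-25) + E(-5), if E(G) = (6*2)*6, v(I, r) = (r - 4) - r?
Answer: 172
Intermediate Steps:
v(I, r) = -4 (v(I, r) = (-4 + r) - r = -4)
E(G) = 72 (E(G) = 12*6 = 72)
v(5, 1)*(-25) + E(-5) = -4*(-25) + 72 = 100 + 72 = 172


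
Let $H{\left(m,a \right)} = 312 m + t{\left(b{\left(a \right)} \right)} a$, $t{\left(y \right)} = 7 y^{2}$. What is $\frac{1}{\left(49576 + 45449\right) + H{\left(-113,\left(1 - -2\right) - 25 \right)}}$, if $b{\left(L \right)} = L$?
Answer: $- \frac{1}{14767} \approx -6.7719 \cdot 10^{-5}$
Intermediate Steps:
$H{\left(m,a \right)} = 7 a^{3} + 312 m$ ($H{\left(m,a \right)} = 312 m + 7 a^{2} a = 312 m + 7 a^{3} = 7 a^{3} + 312 m$)
$\frac{1}{\left(49576 + 45449\right) + H{\left(-113,\left(1 - -2\right) - 25 \right)}} = \frac{1}{\left(49576 + 45449\right) + \left(7 \left(\left(1 - -2\right) - 25\right)^{3} + 312 \left(-113\right)\right)} = \frac{1}{95025 + \left(7 \left(\left(1 + 2\right) - 25\right)^{3} - 35256\right)} = \frac{1}{95025 + \left(7 \left(3 - 25\right)^{3} - 35256\right)} = \frac{1}{95025 + \left(7 \left(-22\right)^{3} - 35256\right)} = \frac{1}{95025 + \left(7 \left(-10648\right) - 35256\right)} = \frac{1}{95025 - 109792} = \frac{1}{-14767} = - \frac{1}{14767}$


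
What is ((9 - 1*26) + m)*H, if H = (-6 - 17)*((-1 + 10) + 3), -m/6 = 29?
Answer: 52716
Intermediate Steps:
m = -174 (m = -6*29 = -174)
H = -276 (H = -23*(9 + 3) = -23*12 = -276)
((9 - 1*26) + m)*H = ((9 - 1*26) - 174)*(-276) = ((9 - 26) - 174)*(-276) = (-17 - 174)*(-276) = -191*(-276) = 52716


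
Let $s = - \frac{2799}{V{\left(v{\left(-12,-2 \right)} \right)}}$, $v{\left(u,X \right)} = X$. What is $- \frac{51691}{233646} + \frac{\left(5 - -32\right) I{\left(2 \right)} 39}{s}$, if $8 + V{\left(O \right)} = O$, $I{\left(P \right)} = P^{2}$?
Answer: $\frac{494124593}{24221302} \approx 20.4$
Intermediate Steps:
$V{\left(O \right)} = -8 + O$
$s = \frac{2799}{10}$ ($s = - \frac{2799}{-8 - 2} = - \frac{2799}{-10} = \left(-2799\right) \left(- \frac{1}{10}\right) = \frac{2799}{10} \approx 279.9$)
$- \frac{51691}{233646} + \frac{\left(5 - -32\right) I{\left(2 \right)} 39}{s} = - \frac{51691}{233646} + \frac{\left(5 - -32\right) 2^{2} \cdot 39}{\frac{2799}{10}} = \left(-51691\right) \frac{1}{233646} + \left(5 + 32\right) 4 \cdot 39 \cdot \frac{10}{2799} = - \frac{51691}{233646} + 37 \cdot 4 \cdot 39 \cdot \frac{10}{2799} = - \frac{51691}{233646} + 148 \cdot 39 \cdot \frac{10}{2799} = - \frac{51691}{233646} + 5772 \cdot \frac{10}{2799} = - \frac{51691}{233646} + \frac{19240}{933} = \frac{494124593}{24221302}$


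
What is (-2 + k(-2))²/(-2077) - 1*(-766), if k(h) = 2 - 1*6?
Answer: 1590946/2077 ≈ 765.98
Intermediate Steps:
k(h) = -4 (k(h) = 2 - 6 = -4)
(-2 + k(-2))²/(-2077) - 1*(-766) = (-2 - 4)²/(-2077) - 1*(-766) = (-6)²*(-1/2077) + 766 = 36*(-1/2077) + 766 = -36/2077 + 766 = 1590946/2077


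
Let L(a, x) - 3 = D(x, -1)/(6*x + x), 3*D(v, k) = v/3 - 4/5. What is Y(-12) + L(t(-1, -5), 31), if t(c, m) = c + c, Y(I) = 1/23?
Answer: 686839/224595 ≈ 3.0581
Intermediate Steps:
D(v, k) = -4/15 + v/9 (D(v, k) = (v/3 - 4/5)/3 = (-4/5 + v/3)/3 = -4/15 + v/9)
Y(I) = 1/23
t(c, m) = 2*c
L(a, x) = 3 + (-4/15 + x/9)/(7*x) (L(a, x) = 3 + (-4/15 + x/9)/(6*x + x) = 3 + (-4/15 + x/9)/((7*x)) = 3 + (-4/15 + x/9)*(1/(7*x)) = 3 + (-4/15 + x/9)/(7*x))
Y(-12) + L(t(-1, -5), 31) = 1/23 + (2/315)*(-6 + 475*31)/31 = 1/23 + (2/315)*(1/31)*(-6 + 14725) = 1/23 + (2/315)*(1/31)*14719 = 1/23 + 29438/9765 = 686839/224595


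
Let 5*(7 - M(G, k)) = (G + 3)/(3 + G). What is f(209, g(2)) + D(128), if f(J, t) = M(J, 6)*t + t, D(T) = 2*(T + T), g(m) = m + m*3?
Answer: 2872/5 ≈ 574.40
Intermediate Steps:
M(G, k) = 34/5 (M(G, k) = 7 - (G + 3)/(5*(3 + G)) = 7 - (3 + G)/(5*(3 + G)) = 7 - ⅕*1 = 7 - ⅕ = 34/5)
g(m) = 4*m (g(m) = m + 3*m = 4*m)
D(T) = 4*T (D(T) = 2*(2*T) = 4*T)
f(J, t) = 39*t/5 (f(J, t) = 34*t/5 + t = 39*t/5)
f(209, g(2)) + D(128) = 39*(4*2)/5 + 4*128 = (39/5)*8 + 512 = 312/5 + 512 = 2872/5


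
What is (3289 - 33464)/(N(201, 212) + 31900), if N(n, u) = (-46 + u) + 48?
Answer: -30175/32114 ≈ -0.93962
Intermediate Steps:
N(n, u) = 2 + u
(3289 - 33464)/(N(201, 212) + 31900) = (3289 - 33464)/((2 + 212) + 31900) = -30175/(214 + 31900) = -30175/32114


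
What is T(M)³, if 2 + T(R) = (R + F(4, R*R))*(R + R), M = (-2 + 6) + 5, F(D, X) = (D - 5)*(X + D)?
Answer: -2571353000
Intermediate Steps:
F(D, X) = (-5 + D)*(D + X)
M = 9 (M = 4 + 5 = 9)
T(R) = -2 + 2*R*(-4 + R - R²) (T(R) = -2 + (R + (4² - 5*4 - 5*R*R + 4*(R*R)))*(R + R) = -2 + (R + (16 - 20 - 5*R² + 4*R²))*(2*R) = -2 + (R + (-4 - R²))*(2*R) = -2 + (-4 + R - R²)*(2*R) = -2 + 2*R*(-4 + R - R²))
T(M)³ = (-2 + 2*9² - 2*9*(4 + 9²))³ = (-2 + 2*81 - 2*9*(4 + 81))³ = (-2 + 162 - 2*9*85)³ = (-2 + 162 - 1530)³ = (-1370)³ = -2571353000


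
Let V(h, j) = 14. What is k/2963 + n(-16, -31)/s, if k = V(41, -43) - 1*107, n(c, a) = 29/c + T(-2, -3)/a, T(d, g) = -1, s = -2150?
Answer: -96558871/3159743200 ≈ -0.030559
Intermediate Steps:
n(c, a) = -1/a + 29/c (n(c, a) = 29/c - 1/a = -1/a + 29/c)
k = -93 (k = 14 - 1*107 = 14 - 107 = -93)
k/2963 + n(-16, -31)/s = -93/2963 + (-1/(-31) + 29/(-16))/(-2150) = -93*1/2963 + (-1*(-1/31) + 29*(-1/16))*(-1/2150) = -93/2963 + (1/31 - 29/16)*(-1/2150) = -93/2963 - 883/496*(-1/2150) = -93/2963 + 883/1066400 = -96558871/3159743200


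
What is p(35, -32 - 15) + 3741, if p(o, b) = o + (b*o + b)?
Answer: 2084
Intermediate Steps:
p(o, b) = b + o + b*o (p(o, b) = o + (b + b*o) = b + o + b*o)
p(35, -32 - 15) + 3741 = ((-32 - 15) + 35 + (-32 - 15)*35) + 3741 = (-47 + 35 - 47*35) + 3741 = (-47 + 35 - 1645) + 3741 = -1657 + 3741 = 2084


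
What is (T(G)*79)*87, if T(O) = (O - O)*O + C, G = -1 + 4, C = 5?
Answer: 34365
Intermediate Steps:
G = 3
T(O) = 5 (T(O) = (O - O)*O + 5 = 0*O + 5 = 0 + 5 = 5)
(T(G)*79)*87 = (5*79)*87 = 395*87 = 34365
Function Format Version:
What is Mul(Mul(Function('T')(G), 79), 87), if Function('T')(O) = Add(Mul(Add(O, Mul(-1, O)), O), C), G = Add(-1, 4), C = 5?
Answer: 34365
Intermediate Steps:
G = 3
Function('T')(O) = 5 (Function('T')(O) = Add(Mul(Add(O, Mul(-1, O)), O), 5) = Add(Mul(0, O), 5) = Add(0, 5) = 5)
Mul(Mul(Function('T')(G), 79), 87) = Mul(Mul(5, 79), 87) = Mul(395, 87) = 34365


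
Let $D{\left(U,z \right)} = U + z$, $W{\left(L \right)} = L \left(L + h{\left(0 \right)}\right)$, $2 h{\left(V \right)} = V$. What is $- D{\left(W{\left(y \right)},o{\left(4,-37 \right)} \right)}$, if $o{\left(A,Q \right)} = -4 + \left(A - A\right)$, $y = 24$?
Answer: $-572$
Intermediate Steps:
$o{\left(A,Q \right)} = -4$ ($o{\left(A,Q \right)} = -4 + 0 = -4$)
$h{\left(V \right)} = \frac{V}{2}$
$W{\left(L \right)} = L^{2}$ ($W{\left(L \right)} = L \left(L + \frac{1}{2} \cdot 0\right) = L \left(L + 0\right) = L L = L^{2}$)
$- D{\left(W{\left(y \right)},o{\left(4,-37 \right)} \right)} = - (24^{2} - 4) = - (576 - 4) = \left(-1\right) 572 = -572$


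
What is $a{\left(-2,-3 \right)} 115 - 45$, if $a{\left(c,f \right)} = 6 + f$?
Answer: $300$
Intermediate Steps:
$a{\left(-2,-3 \right)} 115 - 45 = \left(6 - 3\right) 115 - 45 = 3 \cdot 115 - 45 = 345 - 45 = 300$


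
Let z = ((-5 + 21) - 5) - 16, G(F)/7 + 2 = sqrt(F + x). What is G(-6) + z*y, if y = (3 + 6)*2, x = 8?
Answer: -104 + 7*sqrt(2) ≈ -94.100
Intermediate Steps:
G(F) = -14 + 7*sqrt(8 + F) (G(F) = -14 + 7*sqrt(F + 8) = -14 + 7*sqrt(8 + F))
y = 18 (y = 9*2 = 18)
z = -5 (z = (16 - 5) - 16 = 11 - 16 = -5)
G(-6) + z*y = (-14 + 7*sqrt(8 - 6)) - 5*18 = (-14 + 7*sqrt(2)) - 90 = -104 + 7*sqrt(2)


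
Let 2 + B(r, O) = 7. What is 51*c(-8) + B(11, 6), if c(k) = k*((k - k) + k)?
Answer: 3269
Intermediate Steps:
c(k) = k² (c(k) = k*(0 + k) = k*k = k²)
B(r, O) = 5 (B(r, O) = -2 + 7 = 5)
51*c(-8) + B(11, 6) = 51*(-8)² + 5 = 51*64 + 5 = 3264 + 5 = 3269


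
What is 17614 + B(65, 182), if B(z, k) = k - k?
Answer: 17614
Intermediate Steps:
B(z, k) = 0
17614 + B(65, 182) = 17614 + 0 = 17614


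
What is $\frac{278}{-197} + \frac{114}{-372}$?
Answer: $- \frac{20979}{12214} \approx -1.7176$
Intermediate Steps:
$\frac{278}{-197} + \frac{114}{-372} = 278 \left(- \frac{1}{197}\right) + 114 \left(- \frac{1}{372}\right) = - \frac{278}{197} - \frac{19}{62} = - \frac{20979}{12214}$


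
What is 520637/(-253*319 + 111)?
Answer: -520637/80596 ≈ -6.4598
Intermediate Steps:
520637/(-253*319 + 111) = 520637/(-80707 + 111) = 520637/(-80596) = 520637*(-1/80596) = -520637/80596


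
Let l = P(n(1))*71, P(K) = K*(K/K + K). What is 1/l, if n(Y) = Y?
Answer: 1/142 ≈ 0.0070423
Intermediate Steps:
P(K) = K*(1 + K)
l = 142 (l = (1*(1 + 1))*71 = (1*2)*71 = 2*71 = 142)
1/l = 1/142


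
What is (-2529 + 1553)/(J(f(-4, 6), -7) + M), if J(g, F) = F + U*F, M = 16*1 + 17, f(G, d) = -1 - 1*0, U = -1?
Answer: -976/33 ≈ -29.576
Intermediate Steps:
f(G, d) = -1 (f(G, d) = -1 + 0 = -1)
M = 33 (M = 16 + 17 = 33)
J(g, F) = 0 (J(g, F) = F - F = 0)
(-2529 + 1553)/(J(f(-4, 6), -7) + M) = (-2529 + 1553)/(0 + 33) = -976/33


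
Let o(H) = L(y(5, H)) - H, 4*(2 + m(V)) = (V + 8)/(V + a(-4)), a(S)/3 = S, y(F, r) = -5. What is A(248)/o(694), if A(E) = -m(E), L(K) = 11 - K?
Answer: -17/6667 ≈ -0.0025499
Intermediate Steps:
a(S) = 3*S
m(V) = -2 + (8 + V)/(4*(-12 + V)) (m(V) = -2 + ((V + 8)/(V + 3*(-4)))/4 = -2 + ((8 + V)/(V - 12))/4 = -2 + ((8 + V)/(-12 + V))/4 = -2 + (8 + V)/(4*(-12 + V)))
A(E) = -(104 - 7*E)/(4*(-12 + E))
o(H) = 16 - H (o(H) = (11 - 1*(-5)) - H = (11 + 5) - H = 16 - H)
A(248)/o(694) = ((-104 + 7*248)/(4*(-12 + 248)))/(16 - 1*694) = ((¼)*(-104 + 1736)/236)/(16 - 694) = ((¼)*(1/236)*1632)/(-678) = (102/59)*(-1/678) = -17/6667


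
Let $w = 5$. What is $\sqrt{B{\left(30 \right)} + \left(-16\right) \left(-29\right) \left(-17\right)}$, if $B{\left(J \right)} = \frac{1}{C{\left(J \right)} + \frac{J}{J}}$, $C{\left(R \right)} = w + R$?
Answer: $\frac{i \sqrt{283967}}{6} \approx 88.814 i$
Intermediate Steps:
$C{\left(R \right)} = 5 + R$
$B{\left(J \right)} = \frac{1}{6 + J}$ ($B{\left(J \right)} = \frac{1}{\left(5 + J\right) + \frac{J}{J}} = \frac{1}{\left(5 + J\right) + 1} = \frac{1}{6 + J}$)
$\sqrt{B{\left(30 \right)} + \left(-16\right) \left(-29\right) \left(-17\right)} = \sqrt{\frac{1}{6 + 30} + \left(-16\right) \left(-29\right) \left(-17\right)} = \sqrt{\frac{1}{36} + 464 \left(-17\right)} = \sqrt{\frac{1}{36} - 7888} = \sqrt{- \frac{283967}{36}} = \frac{i \sqrt{283967}}{6}$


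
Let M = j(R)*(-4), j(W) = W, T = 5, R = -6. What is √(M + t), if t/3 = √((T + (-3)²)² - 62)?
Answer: √(24 + 3*√134) ≈ 7.6634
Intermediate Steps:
t = 3*√134 (t = 3*√((5 + (-3)²)² - 62) = 3*√((5 + 9)² - 62) = 3*√(14² - 62) = 3*√(196 - 62) = 3*√134 ≈ 34.728)
M = 24 (M = -6*(-4) = 24)
√(M + t) = √(24 + 3*√134)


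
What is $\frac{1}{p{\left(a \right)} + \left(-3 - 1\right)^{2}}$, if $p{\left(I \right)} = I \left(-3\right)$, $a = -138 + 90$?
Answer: $\frac{1}{160} \approx 0.00625$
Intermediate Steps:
$a = -48$
$p{\left(I \right)} = - 3 I$
$\frac{1}{p{\left(a \right)} + \left(-3 - 1\right)^{2}} = \frac{1}{\left(-3\right) \left(-48\right) + \left(-3 - 1\right)^{2}} = \frac{1}{144 + \left(-4\right)^{2}} = \frac{1}{144 + 16} = \frac{1}{160}$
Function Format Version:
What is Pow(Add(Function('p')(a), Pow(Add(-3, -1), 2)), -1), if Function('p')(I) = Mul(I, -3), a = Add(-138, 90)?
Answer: Rational(1, 160) ≈ 0.0062500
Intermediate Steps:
a = -48
Function('p')(I) = Mul(-3, I)
Pow(Add(Function('p')(a), Pow(Add(-3, -1), 2)), -1) = Pow(Add(Mul(-3, -48), Pow(Add(-3, -1), 2)), -1) = Pow(Add(144, Pow(-4, 2)), -1) = Pow(Add(144, 16), -1) = Pow(160, -1) = Rational(1, 160)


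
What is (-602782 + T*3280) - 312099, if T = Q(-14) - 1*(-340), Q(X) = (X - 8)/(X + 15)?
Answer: 128159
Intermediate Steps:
Q(X) = (-8 + X)/(15 + X)
T = 318 (T = (-8 - 14)/(15 - 14) - 1*(-340) = -22/1 + 340 = 1*(-22) + 340 = -22 + 340 = 318)
(-602782 + T*3280) - 312099 = (-602782 + 318*3280) - 312099 = (-602782 + 1043040) - 312099 = 440258 - 312099 = 128159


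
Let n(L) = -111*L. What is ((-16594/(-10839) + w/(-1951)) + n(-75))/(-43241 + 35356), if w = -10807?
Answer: -176197362892/166743219765 ≈ -1.0567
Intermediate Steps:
((-16594/(-10839) + w/(-1951)) + n(-75))/(-43241 + 35356) = ((-16594/(-10839) - 10807/(-1951)) - 111*(-75))/(-43241 + 35356) = ((-16594*(-1/10839) - 10807*(-1/1951)) + 8325)/(-7885) = ((16594/10839 + 10807/1951) + 8325)*(-1/7885) = (149511967/21146889 + 8325)*(-1/7885) = (176197362892/21146889)*(-1/7885) = -176197362892/166743219765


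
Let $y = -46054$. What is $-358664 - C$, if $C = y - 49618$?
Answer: $-262992$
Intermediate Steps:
$C = -95672$ ($C = -46054 - 49618 = -95672$)
$-358664 - C = -358664 - -95672 = -358664 + 95672 = -262992$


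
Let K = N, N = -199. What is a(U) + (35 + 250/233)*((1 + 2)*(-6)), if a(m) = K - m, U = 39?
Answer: -206744/233 ≈ -887.31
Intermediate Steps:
K = -199
a(m) = -199 - m
a(U) + (35 + 250/233)*((1 + 2)*(-6)) = (-199 - 1*39) + (35 + 250/233)*((1 + 2)*(-6)) = (-199 - 39) + (35 + 250*(1/233))*(3*(-6)) = -238 + (35 + 250/233)*(-18) = -238 + (8405/233)*(-18) = -238 - 151290/233 = -206744/233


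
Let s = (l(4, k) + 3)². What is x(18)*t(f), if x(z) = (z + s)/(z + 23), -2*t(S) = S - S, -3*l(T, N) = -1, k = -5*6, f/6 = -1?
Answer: 0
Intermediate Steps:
f = -6 (f = 6*(-1) = -6)
k = -30
l(T, N) = ⅓ (l(T, N) = -⅓*(-1) = ⅓)
s = 100/9 (s = (⅓ + 3)² = (10/3)² = 100/9 ≈ 11.111)
t(S) = 0 (t(S) = -(S - S)/2 = -½*0 = 0)
x(z) = (100/9 + z)/(23 + z) (x(z) = (z + 100/9)/(z + 23) = (100/9 + z)/(23 + z))
x(18)*t(f) = ((100/9 + 18)/(23 + 18))*0 = ((262/9)/41)*0 = ((1/41)*(262/9))*0 = (262/369)*0 = 0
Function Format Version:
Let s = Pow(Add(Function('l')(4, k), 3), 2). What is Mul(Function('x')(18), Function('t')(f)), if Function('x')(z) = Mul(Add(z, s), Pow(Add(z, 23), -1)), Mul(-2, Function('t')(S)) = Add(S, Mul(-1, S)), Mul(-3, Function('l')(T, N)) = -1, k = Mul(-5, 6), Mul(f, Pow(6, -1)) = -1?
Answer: 0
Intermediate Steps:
f = -6 (f = Mul(6, -1) = -6)
k = -30
Function('l')(T, N) = Rational(1, 3) (Function('l')(T, N) = Mul(Rational(-1, 3), -1) = Rational(1, 3))
s = Rational(100, 9) (s = Pow(Add(Rational(1, 3), 3), 2) = Pow(Rational(10, 3), 2) = Rational(100, 9) ≈ 11.111)
Function('t')(S) = 0 (Function('t')(S) = Mul(Rational(-1, 2), Add(S, Mul(-1, S))) = Mul(Rational(-1, 2), 0) = 0)
Function('x')(z) = Mul(Pow(Add(23, z), -1), Add(Rational(100, 9), z)) (Function('x')(z) = Mul(Add(z, Rational(100, 9)), Pow(Add(z, 23), -1)) = Mul(Add(Rational(100, 9), z), Pow(Add(23, z), -1)) = Mul(Pow(Add(23, z), -1), Add(Rational(100, 9), z)))
Mul(Function('x')(18), Function('t')(f)) = Mul(Mul(Pow(Add(23, 18), -1), Add(Rational(100, 9), 18)), 0) = Mul(Mul(Pow(41, -1), Rational(262, 9)), 0) = Mul(Mul(Rational(1, 41), Rational(262, 9)), 0) = Mul(Rational(262, 369), 0) = 0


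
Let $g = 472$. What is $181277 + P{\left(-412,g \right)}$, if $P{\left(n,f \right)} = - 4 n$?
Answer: $182925$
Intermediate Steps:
$181277 + P{\left(-412,g \right)} = 181277 - -1648 = 181277 + 1648 = 182925$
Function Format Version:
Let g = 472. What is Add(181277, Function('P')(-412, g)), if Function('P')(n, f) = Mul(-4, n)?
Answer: 182925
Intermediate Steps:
Add(181277, Function('P')(-412, g)) = Add(181277, Mul(-4, -412)) = Add(181277, 1648) = 182925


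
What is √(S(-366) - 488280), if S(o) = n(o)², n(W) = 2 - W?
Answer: 2*I*√88214 ≈ 594.02*I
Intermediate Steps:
S(o) = (2 - o)²
√(S(-366) - 488280) = √((-2 - 366)² - 488280) = √((-368)² - 488280) = √(135424 - 488280) = √(-352856) = 2*I*√88214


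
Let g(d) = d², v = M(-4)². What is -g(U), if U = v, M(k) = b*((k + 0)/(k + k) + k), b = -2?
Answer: -2401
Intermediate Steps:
M(k) = -1 - 2*k (M(k) = -2*((k + 0)/(k + k) + k) = -2*(k/((2*k)) + k) = -2*(k*(1/(2*k)) + k) = -2*(½ + k) = -1 - 2*k)
v = 49 (v = (-1 - 2*(-4))² = (-1 + 8)² = 7² = 49)
U = 49
-g(U) = -1*49² = -1*2401 = -2401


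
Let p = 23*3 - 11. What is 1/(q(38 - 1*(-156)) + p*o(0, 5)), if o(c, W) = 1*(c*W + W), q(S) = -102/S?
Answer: 97/28079 ≈ 0.0034545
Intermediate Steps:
o(c, W) = W + W*c (o(c, W) = 1*(W*c + W) = 1*(W + W*c) = W + W*c)
p = 58 (p = 69 - 11 = 58)
1/(q(38 - 1*(-156)) + p*o(0, 5)) = 1/(-102/(38 - 1*(-156)) + 58*(5*(1 + 0))) = 1/(-102/(38 + 156) + 58*(5*1)) = 1/(-102/194 + 58*5) = 1/(-102*1/194 + 290) = 1/(-51/97 + 290) = 1/(28079/97) = 97/28079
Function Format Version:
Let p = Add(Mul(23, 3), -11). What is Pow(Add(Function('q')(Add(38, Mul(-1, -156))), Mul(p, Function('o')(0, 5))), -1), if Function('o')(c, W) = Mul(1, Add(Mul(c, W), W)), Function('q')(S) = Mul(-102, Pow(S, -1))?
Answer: Rational(97, 28079) ≈ 0.0034545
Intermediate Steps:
Function('o')(c, W) = Add(W, Mul(W, c)) (Function('o')(c, W) = Mul(1, Add(Mul(W, c), W)) = Mul(1, Add(W, Mul(W, c))) = Add(W, Mul(W, c)))
p = 58 (p = Add(69, -11) = 58)
Pow(Add(Function('q')(Add(38, Mul(-1, -156))), Mul(p, Function('o')(0, 5))), -1) = Pow(Add(Mul(-102, Pow(Add(38, Mul(-1, -156)), -1)), Mul(58, Mul(5, Add(1, 0)))), -1) = Pow(Add(Mul(-102, Pow(Add(38, 156), -1)), Mul(58, Mul(5, 1))), -1) = Pow(Add(Mul(-102, Pow(194, -1)), Mul(58, 5)), -1) = Pow(Add(Mul(-102, Rational(1, 194)), 290), -1) = Pow(Add(Rational(-51, 97), 290), -1) = Pow(Rational(28079, 97), -1) = Rational(97, 28079)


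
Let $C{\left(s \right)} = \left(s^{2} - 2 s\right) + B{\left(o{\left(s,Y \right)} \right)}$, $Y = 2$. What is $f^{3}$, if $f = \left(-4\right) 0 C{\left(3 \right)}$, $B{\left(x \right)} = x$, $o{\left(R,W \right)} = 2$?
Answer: $0$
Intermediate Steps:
$C{\left(s \right)} = 2 + s^{2} - 2 s$ ($C{\left(s \right)} = \left(s^{2} - 2 s\right) + 2 = 2 + s^{2} - 2 s$)
$f = 0$ ($f = \left(-4\right) 0 \left(2 + 3^{2} - 6\right) = 0 \left(2 + 9 - 6\right) = 0 \cdot 5 = 0$)
$f^{3} = 0^{3} = 0$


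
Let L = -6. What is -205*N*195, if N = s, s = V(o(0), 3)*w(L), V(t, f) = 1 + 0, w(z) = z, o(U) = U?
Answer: 239850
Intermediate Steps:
V(t, f) = 1
s = -6 (s = 1*(-6) = -6)
N = -6
-205*N*195 = -205*(-6)*195 = 1230*195 = 239850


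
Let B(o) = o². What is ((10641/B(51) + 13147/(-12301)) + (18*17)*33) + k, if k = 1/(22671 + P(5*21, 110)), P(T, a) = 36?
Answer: 815386196112505/80723135223 ≈ 10101.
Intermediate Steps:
k = 1/22707 (k = 1/(22671 + 36) = 1/22707 ≈ 4.4039e-5)
((10641/B(51) + 13147/(-12301)) + (18*17)*33) + k = ((10641/(51²) + 13147/(-12301)) + (18*17)*33) + 1/22707 = ((10641/2601 + 13147*(-1/12301)) + 306*33) + 1/22707 = ((10641*(1/2601) - 13147/12301) + 10098) + 1/22707 = ((3547/867 - 13147/12301) + 10098) + 1/22707 = (32233198/10664967 + 10098) + 1/22707 = 107727069964/10664967 + 1/22707 = 815386196112505/80723135223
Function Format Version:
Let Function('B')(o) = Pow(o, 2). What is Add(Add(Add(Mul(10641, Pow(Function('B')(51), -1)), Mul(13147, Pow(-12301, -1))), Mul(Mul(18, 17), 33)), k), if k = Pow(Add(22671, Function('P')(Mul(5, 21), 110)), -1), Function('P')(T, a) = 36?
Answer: Rational(815386196112505, 80723135223) ≈ 10101.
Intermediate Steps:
k = Rational(1, 22707) (k = Pow(Add(22671, 36), -1) = Pow(22707, -1) = Rational(1, 22707) ≈ 4.4039e-5)
Add(Add(Add(Mul(10641, Pow(Function('B')(51), -1)), Mul(13147, Pow(-12301, -1))), Mul(Mul(18, 17), 33)), k) = Add(Add(Add(Mul(10641, Pow(Pow(51, 2), -1)), Mul(13147, Pow(-12301, -1))), Mul(Mul(18, 17), 33)), Rational(1, 22707)) = Add(Add(Add(Mul(10641, Pow(2601, -1)), Mul(13147, Rational(-1, 12301))), Mul(306, 33)), Rational(1, 22707)) = Add(Add(Add(Mul(10641, Rational(1, 2601)), Rational(-13147, 12301)), 10098), Rational(1, 22707)) = Add(Add(Add(Rational(3547, 867), Rational(-13147, 12301)), 10098), Rational(1, 22707)) = Add(Add(Rational(32233198, 10664967), 10098), Rational(1, 22707)) = Add(Rational(107727069964, 10664967), Rational(1, 22707)) = Rational(815386196112505, 80723135223)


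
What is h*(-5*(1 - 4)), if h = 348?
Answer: 5220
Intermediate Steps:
h*(-5*(1 - 4)) = 348*(-5*(1 - 4)) = 348*(-5*(-3)) = 348*15 = 5220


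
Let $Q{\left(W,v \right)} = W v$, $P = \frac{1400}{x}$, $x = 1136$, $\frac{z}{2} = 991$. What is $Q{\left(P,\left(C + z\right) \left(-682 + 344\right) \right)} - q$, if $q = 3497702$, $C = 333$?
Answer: $- \frac{316802967}{71} \approx -4.462 \cdot 10^{6}$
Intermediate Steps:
$z = 1982$ ($z = 2 \cdot 991 = 1982$)
$P = \frac{175}{142}$ ($P = \frac{1400}{1136} = 1400 \cdot \frac{1}{1136} = \frac{175}{142} \approx 1.2324$)
$Q{\left(P,\left(C + z\right) \left(-682 + 344\right) \right)} - q = \frac{175 \left(333 + 1982\right) \left(-682 + 344\right)}{142} - 3497702 = \frac{175 \cdot 2315 \left(-338\right)}{142} - 3497702 = \frac{175}{142} \left(-782470\right) - 3497702 = - \frac{68466125}{71} - 3497702 = - \frac{316802967}{71}$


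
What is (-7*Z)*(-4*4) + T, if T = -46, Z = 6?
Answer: 626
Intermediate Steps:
(-7*Z)*(-4*4) + T = (-7*6)*(-4*4) - 46 = -42*(-16) - 46 = 672 - 46 = 626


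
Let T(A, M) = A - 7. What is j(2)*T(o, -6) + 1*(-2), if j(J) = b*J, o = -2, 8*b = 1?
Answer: -17/4 ≈ -4.2500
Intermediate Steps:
b = ⅛ (b = (⅛)*1 = ⅛ ≈ 0.12500)
T(A, M) = -7 + A
j(J) = J/8
j(2)*T(o, -6) + 1*(-2) = ((⅛)*2)*(-7 - 2) + 1*(-2) = (¼)*(-9) - 2 = -9/4 - 2 = -17/4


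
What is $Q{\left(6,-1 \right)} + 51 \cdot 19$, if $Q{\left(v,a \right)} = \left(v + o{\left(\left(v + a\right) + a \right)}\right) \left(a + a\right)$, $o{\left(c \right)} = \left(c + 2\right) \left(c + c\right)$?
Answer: $861$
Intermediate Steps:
$o{\left(c \right)} = 2 c \left(2 + c\right)$ ($o{\left(c \right)} = \left(2 + c\right) 2 c = 2 c \left(2 + c\right)$)
$Q{\left(v,a \right)} = 2 a \left(v + 2 \left(v + 2 a\right) \left(2 + v + 2 a\right)\right)$ ($Q{\left(v,a \right)} = \left(v + 2 \left(\left(v + a\right) + a\right) \left(2 + \left(\left(v + a\right) + a\right)\right)\right) \left(a + a\right) = \left(v + 2 \left(\left(a + v\right) + a\right) \left(2 + \left(\left(a + v\right) + a\right)\right)\right) 2 a = \left(v + 2 \left(v + 2 a\right) \left(2 + \left(v + 2 a\right)\right)\right) 2 a = \left(v + 2 \left(v + 2 a\right) \left(2 + v + 2 a\right)\right) 2 a = 2 a \left(v + 2 \left(v + 2 a\right) \left(2 + v + 2 a\right)\right)$)
$Q{\left(6,-1 \right)} + 51 \cdot 19 = 2 \left(-1\right) \left(6 + 2 \left(6 + 2 \left(-1\right)\right) \left(2 + 6 + 2 \left(-1\right)\right)\right) + 51 \cdot 19 = 2 \left(-1\right) \left(6 + 2 \left(6 - 2\right) \left(2 + 6 - 2\right)\right) + 969 = 2 \left(-1\right) \left(6 + 2 \cdot 4 \cdot 6\right) + 969 = 2 \left(-1\right) \left(6 + 48\right) + 969 = 2 \left(-1\right) 54 + 969 = -108 + 969 = 861$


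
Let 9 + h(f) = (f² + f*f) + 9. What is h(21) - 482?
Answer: 400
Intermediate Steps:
h(f) = 2*f² (h(f) = -9 + ((f² + f*f) + 9) = -9 + ((f² + f²) + 9) = -9 + (2*f² + 9) = -9 + (9 + 2*f²) = 2*f²)
h(21) - 482 = 2*21² - 482 = 2*441 - 482 = 882 - 482 = 400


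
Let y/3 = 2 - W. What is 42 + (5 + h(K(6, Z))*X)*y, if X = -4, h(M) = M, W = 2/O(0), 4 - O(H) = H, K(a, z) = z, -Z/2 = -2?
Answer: -15/2 ≈ -7.5000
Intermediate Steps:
Z = 4 (Z = -2*(-2) = 4)
O(H) = 4 - H
W = 1/2 (W = 2/(4 - 1*0) = 2/(4 + 0) = 2/4 = 2*(1/4) = 1/2 ≈ 0.50000)
y = 9/2 (y = 3*(2 - 1*1/2) = 3*(2 - 1/2) = 3*(3/2) = 9/2 ≈ 4.5000)
42 + (5 + h(K(6, Z))*X)*y = 42 + (5 + 4*(-4))*(9/2) = 42 + (5 - 16)*(9/2) = 42 - 11*9/2 = 42 - 99/2 = -15/2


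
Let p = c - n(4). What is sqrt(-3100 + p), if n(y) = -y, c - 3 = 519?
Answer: 3*I*sqrt(286) ≈ 50.735*I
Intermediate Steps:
c = 522 (c = 3 + 519 = 522)
p = 526 (p = 522 - (-1)*4 = 522 - 1*(-4) = 522 + 4 = 526)
sqrt(-3100 + p) = sqrt(-3100 + 526) = sqrt(-2574) = 3*I*sqrt(286)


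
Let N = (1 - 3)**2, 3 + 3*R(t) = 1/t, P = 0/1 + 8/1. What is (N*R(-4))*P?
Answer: -104/3 ≈ -34.667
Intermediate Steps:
P = 8 (P = 0*1 + 8*1 = 0 + 8 = 8)
R(t) = -1 + 1/(3*t)
N = 4 (N = (-2)**2 = 4)
(N*R(-4))*P = (4*((1/3 - 1*(-4))/(-4)))*8 = (4*(-(1/3 + 4)/4))*8 = (4*(-1/4*13/3))*8 = (4*(-13/12))*8 = -13/3*8 = -104/3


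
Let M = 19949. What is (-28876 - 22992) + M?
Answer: -31919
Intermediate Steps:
(-28876 - 22992) + M = (-28876 - 22992) + 19949 = -51868 + 19949 = -31919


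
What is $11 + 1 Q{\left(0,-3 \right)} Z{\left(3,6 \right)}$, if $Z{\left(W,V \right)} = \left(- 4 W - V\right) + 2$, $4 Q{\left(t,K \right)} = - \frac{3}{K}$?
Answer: $7$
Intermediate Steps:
$Q{\left(t,K \right)} = - \frac{3}{4 K}$ ($Q{\left(t,K \right)} = \frac{\left(-3\right) \frac{1}{K}}{4} = - \frac{3}{4 K}$)
$Z{\left(W,V \right)} = 2 - V - 4 W$ ($Z{\left(W,V \right)} = \left(- V - 4 W\right) + 2 = 2 - V - 4 W$)
$11 + 1 Q{\left(0,-3 \right)} Z{\left(3,6 \right)} = 11 + 1 - \frac{3}{4 \left(-3\right)} \left(2 - 6 - 12\right) = 11 + 1 \left(- \frac{3}{4}\right) \left(- \frac{1}{3}\right) \left(2 - 6 - 12\right) = 11 + 1 \cdot \frac{1}{4} \left(-16\right) = 11 + 1 \left(-4\right) = 11 - 4 = 7$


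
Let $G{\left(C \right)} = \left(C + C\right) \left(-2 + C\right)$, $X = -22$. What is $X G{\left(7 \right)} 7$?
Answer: $-10780$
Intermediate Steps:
$G{\left(C \right)} = 2 C \left(-2 + C\right)$
$X G{\left(7 \right)} 7 = - 22 \cdot 2 \cdot 7 \left(-2 + 7\right) 7 = - 22 \cdot 2 \cdot 7 \cdot 5 \cdot 7 = \left(-22\right) 70 \cdot 7 = \left(-1540\right) 7 = -10780$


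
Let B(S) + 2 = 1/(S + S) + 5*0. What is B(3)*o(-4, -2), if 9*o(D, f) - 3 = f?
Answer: -11/54 ≈ -0.20370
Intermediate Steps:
o(D, f) = ⅓ + f/9
B(S) = -2 + 1/(2*S) (B(S) = -2 + (1/(S + S) + 5*0) = -2 + (1/(2*S) + 0) = -2 + 1/(2*S))
B(3)*o(-4, -2) = (-2 + (½)/3)*(⅓ + (⅑)*(-2)) = (-2 + (½)*(⅓))*(⅓ - 2/9) = (-2 + ⅙)*(⅑) = -11/6*⅑ = -11/54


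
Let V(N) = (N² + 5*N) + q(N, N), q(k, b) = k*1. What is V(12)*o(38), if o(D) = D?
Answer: 8208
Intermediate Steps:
q(k, b) = k
V(N) = N² + 6*N (V(N) = (N² + 5*N) + N = N² + 6*N)
V(12)*o(38) = (12*(6 + 12))*38 = (12*18)*38 = 216*38 = 8208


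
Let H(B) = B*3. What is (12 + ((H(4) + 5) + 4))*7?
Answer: 231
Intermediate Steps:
H(B) = 3*B
(12 + ((H(4) + 5) + 4))*7 = (12 + ((3*4 + 5) + 4))*7 = (12 + ((12 + 5) + 4))*7 = (12 + (17 + 4))*7 = (12 + 21)*7 = 33*7 = 231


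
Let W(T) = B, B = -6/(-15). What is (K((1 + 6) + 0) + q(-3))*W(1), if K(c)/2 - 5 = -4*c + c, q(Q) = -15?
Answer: -94/5 ≈ -18.800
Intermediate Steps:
B = ⅖ (B = -6*(-1/15) = ⅖ ≈ 0.40000)
W(T) = ⅖
K(c) = 10 - 6*c (K(c) = 10 + 2*(-4*c + c) = 10 + 2*(-3*c) = 10 - 6*c)
(K((1 + 6) + 0) + q(-3))*W(1) = ((10 - 6*((1 + 6) + 0)) - 15)*(⅖) = ((10 - 6*(7 + 0)) - 15)*(⅖) = ((10 - 6*7) - 15)*(⅖) = ((10 - 42) - 15)*(⅖) = (-32 - 15)*(⅖) = -47*⅖ = -94/5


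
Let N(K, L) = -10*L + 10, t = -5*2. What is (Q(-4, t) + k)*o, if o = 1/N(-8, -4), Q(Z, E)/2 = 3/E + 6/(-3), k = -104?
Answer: -543/250 ≈ -2.1720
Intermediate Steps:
t = -10
Q(Z, E) = -4 + 6/E (Q(Z, E) = 2*(3/E + 6/(-3)) = 2*(3/E + 6*(-⅓)) = 2*(3/E - 2) = 2*(-2 + 3/E) = -4 + 6/E)
N(K, L) = 10 - 10*L
o = 1/50 (o = 1/(10 - 10*(-4)) = 1/(10 + 40) = 1/50 ≈ 0.020000)
(Q(-4, t) + k)*o = ((-4 + 6/(-10)) - 104)*(1/50) = ((-4 + 6*(-⅒)) - 104)*(1/50) = ((-4 - ⅗) - 104)*(1/50) = (-23/5 - 104)*(1/50) = -543/5*1/50 = -543/250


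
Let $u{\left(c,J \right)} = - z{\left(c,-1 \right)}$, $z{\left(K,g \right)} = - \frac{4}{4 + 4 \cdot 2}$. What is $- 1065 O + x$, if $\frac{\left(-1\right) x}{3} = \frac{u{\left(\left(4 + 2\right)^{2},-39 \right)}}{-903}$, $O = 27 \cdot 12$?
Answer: $- \frac{311589179}{903} \approx -3.4506 \cdot 10^{5}$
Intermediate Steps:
$O = 324$
$z{\left(K,g \right)} = - \frac{1}{3}$ ($z{\left(K,g \right)} = - \frac{4}{4 + 8} = - \frac{4}{12} = \left(-4\right) \frac{1}{12} = - \frac{1}{3}$)
$u{\left(c,J \right)} = \frac{1}{3}$ ($u{\left(c,J \right)} = \left(-1\right) \left(- \frac{1}{3}\right) = \frac{1}{3}$)
$x = \frac{1}{903}$ ($x = - 3 \frac{1}{3 \left(-903\right)} = - 3 \cdot \frac{1}{3} \left(- \frac{1}{903}\right) = \left(-3\right) \left(- \frac{1}{2709}\right) = \frac{1}{903} \approx 0.0011074$)
$- 1065 O + x = \left(-1065\right) 324 + \frac{1}{903} = -345060 + \frac{1}{903} = - \frac{311589179}{903}$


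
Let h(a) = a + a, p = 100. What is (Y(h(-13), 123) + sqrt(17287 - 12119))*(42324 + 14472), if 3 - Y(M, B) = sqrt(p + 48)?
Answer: 170388 - 113592*sqrt(37) + 227184*sqrt(323) ≈ 3.5624e+6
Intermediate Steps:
h(a) = 2*a
Y(M, B) = 3 - 2*sqrt(37) (Y(M, B) = 3 - sqrt(100 + 48) = 3 - sqrt(148) = 3 - 2*sqrt(37))
(Y(h(-13), 123) + sqrt(17287 - 12119))*(42324 + 14472) = ((3 - 2*sqrt(37)) + sqrt(17287 - 12119))*(42324 + 14472) = ((3 - 2*sqrt(37)) + sqrt(5168))*56796 = ((3 - 2*sqrt(37)) + 4*sqrt(323))*56796 = (3 - 2*sqrt(37) + 4*sqrt(323))*56796 = 170388 - 113592*sqrt(37) + 227184*sqrt(323)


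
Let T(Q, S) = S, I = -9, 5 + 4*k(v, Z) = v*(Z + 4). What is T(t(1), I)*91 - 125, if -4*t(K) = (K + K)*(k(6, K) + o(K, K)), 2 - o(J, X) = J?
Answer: -944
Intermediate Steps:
k(v, Z) = -5/4 + v*(4 + Z)/4 (k(v, Z) = -5/4 + (v*(Z + 4))/4 = -5/4 + (v*(4 + Z))/4 = -5/4 + v*(4 + Z)/4)
o(J, X) = 2 - J
t(K) = -K*(27/4 + K/2)/2 (t(K) = -(K + K)*((-5/4 + 6 + (¼)*K*6) + (2 - K))/4 = -2*K*((-5/4 + 6 + 3*K/2) + (2 - K))/4 = -2*K*((19/4 + 3*K/2) + (2 - K))/4 = -2*K*(27/4 + K/2)/4 = -K*(27/4 + K/2)/2)
T(t(1), I)*91 - 125 = -9*91 - 125 = -819 - 125 = -944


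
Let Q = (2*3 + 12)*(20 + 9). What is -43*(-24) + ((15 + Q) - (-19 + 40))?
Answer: 1548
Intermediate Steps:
Q = 522 (Q = (6 + 12)*29 = 18*29 = 522)
-43*(-24) + ((15 + Q) - (-19 + 40)) = -43*(-24) + ((15 + 522) - (-19 + 40)) = 1032 + (537 - 1*21) = 1032 + (537 - 21) = 1032 + 516 = 1548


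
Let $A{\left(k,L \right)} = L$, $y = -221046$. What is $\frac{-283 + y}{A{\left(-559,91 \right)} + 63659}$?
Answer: $- \frac{221329}{63750} \approx -3.4718$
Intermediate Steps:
$\frac{-283 + y}{A{\left(-559,91 \right)} + 63659} = \frac{-283 - 221046}{91 + 63659} = - \frac{221329}{63750}$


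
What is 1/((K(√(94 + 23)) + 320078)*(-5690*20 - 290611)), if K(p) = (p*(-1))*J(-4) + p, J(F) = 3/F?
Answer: -5121248/662910030602416121 + 12*√13/94701432943202303 ≈ -7.7249e-12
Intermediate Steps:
K(p) = 7*p/4 (K(p) = (p*(-1))*(3/(-4)) + p = (-p)*(3*(-¼)) + p = -p*(-¾) + p = 3*p/4 + p = 7*p/4)
1/((K(√(94 + 23)) + 320078)*(-5690*20 - 290611)) = 1/((7*√(94 + 23)/4 + 320078)*(-5690*20 - 290611)) = 1/((7*√117/4 + 320078)*(-113800 - 290611)) = 1/((7*(3*√13)/4 + 320078)*(-404411)) = 1/((21*√13/4 + 320078)*(-404411)) = 1/((320078 + 21*√13/4)*(-404411)) = 1/(-129443064058 - 8492631*√13/4)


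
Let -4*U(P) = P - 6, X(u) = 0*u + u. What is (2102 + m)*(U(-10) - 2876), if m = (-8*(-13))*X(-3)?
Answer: -5140880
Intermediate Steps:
X(u) = u (X(u) = 0 + u = u)
U(P) = 3/2 - P/4 (U(P) = -(P - 6)/4 = -(-6 + P)/4 = 3/2 - P/4)
m = -312 (m = -8*(-13)*(-3) = 104*(-3) = -312)
(2102 + m)*(U(-10) - 2876) = (2102 - 312)*((3/2 - ¼*(-10)) - 2876) = 1790*((3/2 + 5/2) - 2876) = 1790*(4 - 2876) = 1790*(-2872) = -5140880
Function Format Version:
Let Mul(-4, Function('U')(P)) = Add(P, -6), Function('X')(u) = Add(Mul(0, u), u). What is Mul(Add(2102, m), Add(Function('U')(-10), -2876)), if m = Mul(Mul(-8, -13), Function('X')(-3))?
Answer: -5140880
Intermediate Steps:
Function('X')(u) = u (Function('X')(u) = Add(0, u) = u)
Function('U')(P) = Add(Rational(3, 2), Mul(Rational(-1, 4), P)) (Function('U')(P) = Mul(Rational(-1, 4), Add(P, -6)) = Mul(Rational(-1, 4), Add(-6, P)) = Add(Rational(3, 2), Mul(Rational(-1, 4), P)))
m = -312 (m = Mul(Mul(-8, -13), -3) = Mul(104, -3) = -312)
Mul(Add(2102, m), Add(Function('U')(-10), -2876)) = Mul(Add(2102, -312), Add(Add(Rational(3, 2), Mul(Rational(-1, 4), -10)), -2876)) = Mul(1790, Add(Add(Rational(3, 2), Rational(5, 2)), -2876)) = Mul(1790, Add(4, -2876)) = Mul(1790, -2872) = -5140880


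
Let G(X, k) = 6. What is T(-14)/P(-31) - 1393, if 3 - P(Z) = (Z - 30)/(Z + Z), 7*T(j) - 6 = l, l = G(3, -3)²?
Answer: -173753/125 ≈ -1390.0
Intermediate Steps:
l = 36 (l = 6² = 36)
T(j) = 6 (T(j) = 6/7 + (⅐)*36 = 6/7 + 36/7 = 6)
P(Z) = 3 - (-30 + Z)/(2*Z) (P(Z) = 3 - (Z - 30)/(Z + Z) = 3 - (-30 + Z)/(2*Z))
T(-14)/P(-31) - 1393 = 6/(5/2 + 15/(-31)) - 1393 = 6/(5/2 + 15*(-1/31)) - 1393 = 6/(5/2 - 15/31) - 1393 = 6/(125/62) - 1393 = (62/125)*6 - 1393 = 372/125 - 1393 = -173753/125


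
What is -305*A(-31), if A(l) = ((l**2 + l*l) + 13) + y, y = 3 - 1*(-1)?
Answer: -591395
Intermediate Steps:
y = 4 (y = 3 + 1 = 4)
A(l) = 17 + 2*l**2 (A(l) = ((l**2 + l*l) + 13) + 4 = ((l**2 + l**2) + 13) + 4 = (2*l**2 + 13) + 4 = (13 + 2*l**2) + 4 = 17 + 2*l**2)
-305*A(-31) = -305*(17 + 2*(-31)**2) = -305*(17 + 2*961) = -305*(17 + 1922) = -305*1939 = -591395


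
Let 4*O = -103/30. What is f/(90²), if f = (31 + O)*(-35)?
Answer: -25319/194400 ≈ -0.13024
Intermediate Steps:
O = -103/120 (O = (-103/30)/4 = (-103*1/30)/4 = (¼)*(-103/30) = -103/120 ≈ -0.85833)
f = -25319/24 (f = (31 - 103/120)*(-35) = (3617/120)*(-35) = -25319/24 ≈ -1055.0)
f/(90²) = -25319/(24*(90²)) = -25319/24/8100 = -25319/24*1/8100 = -25319/194400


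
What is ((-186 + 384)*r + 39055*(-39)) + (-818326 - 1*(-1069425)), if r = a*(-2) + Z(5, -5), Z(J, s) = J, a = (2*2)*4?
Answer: -1277392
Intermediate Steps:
a = 16 (a = 4*4 = 16)
r = -27 (r = 16*(-2) + 5 = -32 + 5 = -27)
((-186 + 384)*r + 39055*(-39)) + (-818326 - 1*(-1069425)) = ((-186 + 384)*(-27) + 39055*(-39)) + (-818326 - 1*(-1069425)) = (198*(-27) - 1523145) + (-818326 + 1069425) = (-5346 - 1523145) + 251099 = -1528491 + 251099 = -1277392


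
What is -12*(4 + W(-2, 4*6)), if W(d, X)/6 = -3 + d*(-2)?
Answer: -120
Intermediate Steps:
W(d, X) = -18 - 12*d (W(d, X) = 6*(-3 + d*(-2)) = 6*(-3 - 2*d) = -18 - 12*d)
-12*(4 + W(-2, 4*6)) = -12*(4 + (-18 - 12*(-2))) = -12*(4 + (-18 + 24)) = -12*(4 + 6) = -12*10 = -120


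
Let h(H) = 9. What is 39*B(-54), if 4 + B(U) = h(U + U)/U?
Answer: -325/2 ≈ -162.50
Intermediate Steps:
B(U) = -4 + 9/U
39*B(-54) = 39*(-4 + 9/(-54)) = 39*(-4 + 9*(-1/54)) = 39*(-4 - 1/6) = 39*(-25/6) = -325/2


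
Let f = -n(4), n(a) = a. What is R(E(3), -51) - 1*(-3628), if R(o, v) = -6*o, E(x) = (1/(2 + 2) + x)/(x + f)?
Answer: 7295/2 ≈ 3647.5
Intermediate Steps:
f = -4 (f = -1*4 = -4)
E(x) = (¼ + x)/(-4 + x) (E(x) = (1/(2 + 2) + x)/(x - 4) = (1/4 + x)/(-4 + x) = (¼ + x)/(-4 + x))
R(E(3), -51) - 1*(-3628) = -6*(¼ + 3)/(-4 + 3) - 1*(-3628) = -6*13/((-1)*4) + 3628 = -(-6)*13/4 + 3628 = -6*(-13/4) + 3628 = 39/2 + 3628 = 7295/2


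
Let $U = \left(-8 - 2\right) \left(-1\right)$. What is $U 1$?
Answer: $10$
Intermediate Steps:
$U = 10$ ($U = \left(-10\right) \left(-1\right) = 10$)
$U 1 = 10 \cdot 1 = 10$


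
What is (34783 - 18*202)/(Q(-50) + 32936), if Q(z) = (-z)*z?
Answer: 31147/30436 ≈ 1.0234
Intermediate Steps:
Q(z) = -z**2
(34783 - 18*202)/(Q(-50) + 32936) = (34783 - 18*202)/(-1*(-50)**2 + 32936) = (34783 - 3636)/(-1*2500 + 32936) = 31147/(-2500 + 32936) = 31147/30436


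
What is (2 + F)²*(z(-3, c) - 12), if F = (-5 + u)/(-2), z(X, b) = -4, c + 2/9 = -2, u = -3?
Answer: -576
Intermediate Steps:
c = -20/9 (c = -2/9 - 2 = -20/9 ≈ -2.2222)
F = 4 (F = (-5 - 3)/(-2) = -8*(-½) = 4)
(2 + F)²*(z(-3, c) - 12) = (2 + 4)²*(-4 - 12) = 6²*(-16) = 36*(-16) = -576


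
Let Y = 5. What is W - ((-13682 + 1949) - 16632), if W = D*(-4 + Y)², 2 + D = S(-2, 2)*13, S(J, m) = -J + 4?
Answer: 28441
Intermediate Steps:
S(J, m) = 4 - J
D = 76 (D = -2 + (4 - 1*(-2))*13 = -2 + (4 + 2)*13 = -2 + 6*13 = -2 + 78 = 76)
W = 76 (W = 76*(-4 + 5)² = 76*1² = 76*1 = 76)
W - ((-13682 + 1949) - 16632) = 76 - ((-13682 + 1949) - 16632) = 76 - (-11733 - 16632) = 76 - 1*(-28365) = 76 + 28365 = 28441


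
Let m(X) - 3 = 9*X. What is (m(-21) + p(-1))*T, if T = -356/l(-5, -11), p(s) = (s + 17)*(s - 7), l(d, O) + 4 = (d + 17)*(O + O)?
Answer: -27946/67 ≈ -417.10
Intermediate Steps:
l(d, O) = -4 + 2*O*(17 + d) (l(d, O) = -4 + (d + 17)*(O + O) = -4 + (17 + d)*(2*O) = -4 + 2*O*(17 + d))
m(X) = 3 + 9*X
p(s) = (-7 + s)*(17 + s) (p(s) = (17 + s)*(-7 + s) = (-7 + s)*(17 + s))
T = 89/67 (T = -356/(-4 + 34*(-11) + 2*(-11)*(-5)) = -356/(-4 - 374 + 110) = -356/(-268) = -356*(-1/268) = 89/67 ≈ 1.3284)
(m(-21) + p(-1))*T = ((3 + 9*(-21)) + (-119 + (-1)**2 + 10*(-1)))*(89/67) = ((3 - 189) + (-119 + 1 - 10))*(89/67) = (-186 - 128)*(89/67) = -314*89/67 = -27946/67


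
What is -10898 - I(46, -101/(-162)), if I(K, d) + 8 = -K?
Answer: -10844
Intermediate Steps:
I(K, d) = -8 - K
-10898 - I(46, -101/(-162)) = -10898 - (-8 - 1*46) = -10898 - (-8 - 46) = -10898 - 1*(-54) = -10898 + 54 = -10844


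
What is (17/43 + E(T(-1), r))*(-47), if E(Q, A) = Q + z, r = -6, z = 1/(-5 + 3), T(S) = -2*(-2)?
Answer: -15745/86 ≈ -183.08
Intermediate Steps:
T(S) = 4
z = -½ (z = 1/(-2) = -½ ≈ -0.50000)
E(Q, A) = -½ + Q (E(Q, A) = Q - ½ = -½ + Q)
(17/43 + E(T(-1), r))*(-47) = (17/43 + (-½ + 4))*(-47) = (17*(1/43) + 7/2)*(-47) = (17/43 + 7/2)*(-47) = (335/86)*(-47) = -15745/86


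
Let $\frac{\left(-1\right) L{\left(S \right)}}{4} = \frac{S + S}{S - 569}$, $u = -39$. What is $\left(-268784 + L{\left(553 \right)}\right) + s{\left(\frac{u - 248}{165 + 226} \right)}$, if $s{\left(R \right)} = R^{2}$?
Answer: $- \frac{82099225477}{305762} \approx -2.6851 \cdot 10^{5}$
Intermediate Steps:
$L{\left(S \right)} = - \frac{8 S}{-569 + S}$ ($L{\left(S \right)} = - 4 \frac{S + S}{S - 569} = - 4 \frac{2 S}{-569 + S} = - \frac{8 S}{-569 + S}$)
$\left(-268784 + L{\left(553 \right)}\right) + s{\left(\frac{u - 248}{165 + 226} \right)} = \left(-268784 - \frac{4424}{-569 + 553}\right) + \left(\frac{-39 - 248}{165 + 226}\right)^{2} = \left(-268784 - \frac{4424}{-16}\right) + \left(- \frac{287}{391}\right)^{2} = \left(-268784 - 4424 \left(- \frac{1}{16}\right)\right) + \left(\left(-287\right) \frac{1}{391}\right)^{2} = \left(-268784 + \frac{553}{2}\right) + \left(- \frac{287}{391}\right)^{2} = - \frac{537015}{2} + \frac{82369}{152881} = - \frac{82099225477}{305762}$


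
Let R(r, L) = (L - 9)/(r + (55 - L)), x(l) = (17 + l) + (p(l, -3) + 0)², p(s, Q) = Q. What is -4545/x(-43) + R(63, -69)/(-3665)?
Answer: 183231753/685355 ≈ 267.35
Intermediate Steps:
x(l) = 26 + l (x(l) = (17 + l) + (-3 + 0)² = (17 + l) + (-3)² = (17 + l) + 9 = 26 + l)
R(r, L) = (-9 + L)/(55 + r - L)
-4545/x(-43) + R(63, -69)/(-3665) = -4545/(26 - 43) + ((-9 - 69)/(55 + 63 - 1*(-69)))/(-3665) = -4545/(-17) + (-78/(55 + 63 + 69))*(-1/3665) = -4545*(-1/17) + (-78/187)*(-1/3665) = 4545/17 + ((1/187)*(-78))*(-1/3665) = 4545/17 - 78/187*(-1/3665) = 4545/17 + 78/685355 = 183231753/685355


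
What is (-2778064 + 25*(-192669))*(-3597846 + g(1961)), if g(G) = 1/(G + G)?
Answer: 107168184154870679/3922 ≈ 2.7325e+13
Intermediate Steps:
g(G) = 1/(2*G)
(-2778064 + 25*(-192669))*(-3597846 + g(1961)) = (-2778064 + 25*(-192669))*(-3597846 + (1/2)/1961) = (-2778064 - 4816725)*(-3597846 + (1/2)*(1/1961)) = -7594789*(-3597846 + 1/3922) = -7594789*(-14110752011/3922) = 107168184154870679/3922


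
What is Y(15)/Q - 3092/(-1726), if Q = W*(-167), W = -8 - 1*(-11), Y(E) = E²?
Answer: 193457/144121 ≈ 1.3423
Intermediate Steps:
W = 3 (W = -8 + 11 = 3)
Q = -501 (Q = 3*(-167) = -501)
Y(15)/Q - 3092/(-1726) = 15²/(-501) - 3092/(-1726) = 225*(-1/501) - 3092*(-1/1726) = -75/167 + 1546/863 = 193457/144121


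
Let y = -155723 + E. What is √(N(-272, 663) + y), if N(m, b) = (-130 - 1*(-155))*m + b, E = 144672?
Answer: 2*I*√4297 ≈ 131.1*I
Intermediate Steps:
N(m, b) = b + 25*m (N(m, b) = (-130 + 155)*m + b = 25*m + b = b + 25*m)
y = -11051 (y = -155723 + 144672 = -11051)
√(N(-272, 663) + y) = √((663 + 25*(-272)) - 11051) = √((663 - 6800) - 11051) = √(-6137 - 11051) = √(-17188) = 2*I*√4297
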